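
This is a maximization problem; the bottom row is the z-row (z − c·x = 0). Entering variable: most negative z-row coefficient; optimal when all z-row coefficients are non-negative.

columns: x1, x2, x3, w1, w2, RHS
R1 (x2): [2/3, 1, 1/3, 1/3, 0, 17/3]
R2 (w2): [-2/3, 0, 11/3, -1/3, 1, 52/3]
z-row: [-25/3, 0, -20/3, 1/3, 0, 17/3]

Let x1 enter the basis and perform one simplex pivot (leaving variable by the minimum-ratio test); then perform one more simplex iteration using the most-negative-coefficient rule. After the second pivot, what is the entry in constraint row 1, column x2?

Ratio test on column x1 — row 1: (17/3)/(2/3) = 17/2; row 2: entry -2/3 ≤ 0. Minimum is 17/2 at row 1 (x2 leaves); pivot element 2/3.
Divide row 1 by 2/3; eliminate column x1 from the other rows.
Second iteration: most negative z-row entry is -5/2 in column x3, so x3 enters.
Ratio test on column x3 — row 1: (17/2)/(1/2) = 17; row 2: 23/4 = 23/4. Minimum is 23/4 at row 2 (w2 leaves); pivot element 4.
Divide row 2 by 4; eliminate column x3 from the other rows.
After both pivots, the entry at constraint row 1, column x2 is 11/8.

11/8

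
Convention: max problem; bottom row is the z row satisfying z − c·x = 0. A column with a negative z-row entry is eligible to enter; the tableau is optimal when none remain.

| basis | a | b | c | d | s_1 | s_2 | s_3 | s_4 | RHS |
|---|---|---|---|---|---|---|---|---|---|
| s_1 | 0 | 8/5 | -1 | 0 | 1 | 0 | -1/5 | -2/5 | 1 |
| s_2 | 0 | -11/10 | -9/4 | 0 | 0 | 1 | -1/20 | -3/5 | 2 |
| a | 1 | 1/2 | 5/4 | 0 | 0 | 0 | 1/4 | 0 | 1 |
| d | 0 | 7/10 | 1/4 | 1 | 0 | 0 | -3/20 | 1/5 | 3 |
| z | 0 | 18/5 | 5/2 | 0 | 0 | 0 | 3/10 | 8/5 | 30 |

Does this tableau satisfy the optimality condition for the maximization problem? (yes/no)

yes

Every z-row coefficient is ≥ 0, so the tableau is optimal.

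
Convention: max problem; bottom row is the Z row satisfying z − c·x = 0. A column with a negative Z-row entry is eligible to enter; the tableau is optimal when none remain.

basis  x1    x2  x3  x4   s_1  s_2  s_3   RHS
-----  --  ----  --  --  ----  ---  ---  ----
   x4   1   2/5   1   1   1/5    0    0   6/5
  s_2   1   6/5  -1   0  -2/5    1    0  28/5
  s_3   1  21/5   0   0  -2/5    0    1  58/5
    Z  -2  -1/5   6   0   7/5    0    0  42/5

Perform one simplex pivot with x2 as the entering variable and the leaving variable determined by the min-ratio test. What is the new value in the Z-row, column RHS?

Ratio test on column x2 — row 1: (6/5)/(2/5) = 3; row 2: (28/5)/(6/5) = 14/3; row 3: (58/5)/(21/5) = 58/21. Minimum is 58/21 at row 3 (s_3 leaves); pivot element 21/5.
Divide row 3 by 21/5; eliminate column x2 from the other rows.
Z-row update in column RHS: 42/5 − (-1/5)·(58/21) = 188/21.

188/21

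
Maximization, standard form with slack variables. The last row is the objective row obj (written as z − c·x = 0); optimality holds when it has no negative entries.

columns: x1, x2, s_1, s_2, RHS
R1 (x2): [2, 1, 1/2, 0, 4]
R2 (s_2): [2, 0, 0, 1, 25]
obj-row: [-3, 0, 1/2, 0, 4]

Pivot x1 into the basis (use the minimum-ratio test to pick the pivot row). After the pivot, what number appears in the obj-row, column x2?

3/2

Ratio test on column x1 — row 1: 4/2 = 2; row 2: 25/2 = 25/2. Minimum is 2 at row 1 (x2 leaves); pivot element 2.
Divide row 1 by 2; eliminate column x1 from the other rows.
obj-row update in column x2: 0 − (-3)·(1/2) = 3/2.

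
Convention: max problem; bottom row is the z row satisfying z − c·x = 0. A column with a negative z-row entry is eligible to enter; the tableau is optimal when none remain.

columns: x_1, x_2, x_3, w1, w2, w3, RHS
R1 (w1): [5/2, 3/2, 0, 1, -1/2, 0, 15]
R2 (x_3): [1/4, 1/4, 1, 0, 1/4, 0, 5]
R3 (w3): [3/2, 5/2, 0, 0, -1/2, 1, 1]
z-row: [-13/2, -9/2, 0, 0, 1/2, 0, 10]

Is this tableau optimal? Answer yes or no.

no

The z-row has a negative entry -13/2 in column x_1, so it is not optimal.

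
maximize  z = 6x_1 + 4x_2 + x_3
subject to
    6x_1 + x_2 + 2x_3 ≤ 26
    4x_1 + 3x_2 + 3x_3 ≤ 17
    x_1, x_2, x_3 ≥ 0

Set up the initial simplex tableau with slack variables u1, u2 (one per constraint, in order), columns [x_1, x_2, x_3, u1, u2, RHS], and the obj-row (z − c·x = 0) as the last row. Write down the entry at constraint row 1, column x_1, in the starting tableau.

6

Constraint 1 has coefficient 6 on x_1.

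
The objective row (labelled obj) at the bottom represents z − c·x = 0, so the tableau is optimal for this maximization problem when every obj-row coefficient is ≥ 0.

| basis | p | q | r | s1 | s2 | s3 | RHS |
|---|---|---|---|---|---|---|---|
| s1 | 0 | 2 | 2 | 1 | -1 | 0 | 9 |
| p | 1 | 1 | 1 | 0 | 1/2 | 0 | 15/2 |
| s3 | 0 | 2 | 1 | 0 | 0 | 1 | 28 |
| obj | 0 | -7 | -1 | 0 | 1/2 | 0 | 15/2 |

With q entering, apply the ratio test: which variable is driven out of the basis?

s1

Column q entries and ratios — s1: 9/2 = 9/2; p: (15/2)/1 = 15/2; s3: 28/2 = 14.
Smallest ratio is 9/2 in the row of s1, so s1 leaves.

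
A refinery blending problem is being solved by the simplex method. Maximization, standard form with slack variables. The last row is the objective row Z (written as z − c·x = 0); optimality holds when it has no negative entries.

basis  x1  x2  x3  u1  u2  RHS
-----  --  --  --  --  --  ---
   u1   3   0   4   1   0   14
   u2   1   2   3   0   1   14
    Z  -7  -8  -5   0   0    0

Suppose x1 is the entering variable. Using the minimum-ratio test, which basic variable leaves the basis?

u1

Column x1 entries and ratios — u1: 14/3 = 14/3; u2: 14/1 = 14.
Smallest ratio is 14/3 in the row of u1, so u1 leaves.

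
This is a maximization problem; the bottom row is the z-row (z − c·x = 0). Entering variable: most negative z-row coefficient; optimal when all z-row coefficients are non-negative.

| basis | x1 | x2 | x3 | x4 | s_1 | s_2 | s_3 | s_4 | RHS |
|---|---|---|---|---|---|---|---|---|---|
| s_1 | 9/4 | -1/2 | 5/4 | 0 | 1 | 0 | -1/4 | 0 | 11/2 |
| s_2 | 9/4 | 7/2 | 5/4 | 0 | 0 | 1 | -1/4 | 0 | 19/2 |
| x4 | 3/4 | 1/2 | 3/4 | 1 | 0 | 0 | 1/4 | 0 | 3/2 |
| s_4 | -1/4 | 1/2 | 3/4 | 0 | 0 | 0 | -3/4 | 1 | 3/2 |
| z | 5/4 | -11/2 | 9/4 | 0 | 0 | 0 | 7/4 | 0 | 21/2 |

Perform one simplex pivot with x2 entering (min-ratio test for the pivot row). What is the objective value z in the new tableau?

178/7

Ratio test on column x2 — row 1: entry -1/2 ≤ 0; row 2: (19/2)/(7/2) = 19/7; row 3: (3/2)/(1/2) = 3; row 4: (3/2)/(1/2) = 3. Minimum is 19/7 at row 2 (s_2 leaves); pivot element 7/2.
Pivot on row 2; the z-row RHS becomes 21/2 − (-11/2)·(19/7) = 178/7.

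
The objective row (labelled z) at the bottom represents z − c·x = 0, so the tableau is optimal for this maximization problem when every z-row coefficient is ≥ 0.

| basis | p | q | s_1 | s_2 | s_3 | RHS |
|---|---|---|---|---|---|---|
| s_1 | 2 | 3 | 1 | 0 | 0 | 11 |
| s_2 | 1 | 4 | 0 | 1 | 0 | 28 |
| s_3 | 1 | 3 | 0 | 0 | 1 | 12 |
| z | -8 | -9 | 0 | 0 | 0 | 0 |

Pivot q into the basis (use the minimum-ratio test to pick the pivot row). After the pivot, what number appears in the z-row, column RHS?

33

Ratio test on column q — row 1: 11/3 = 11/3; row 2: 28/4 = 7; row 3: 12/3 = 4. Minimum is 11/3 at row 1 (s_1 leaves); pivot element 3.
Divide row 1 by 3; eliminate column q from the other rows.
z-row update in column RHS: 0 − (-9)·(11/3) = 33.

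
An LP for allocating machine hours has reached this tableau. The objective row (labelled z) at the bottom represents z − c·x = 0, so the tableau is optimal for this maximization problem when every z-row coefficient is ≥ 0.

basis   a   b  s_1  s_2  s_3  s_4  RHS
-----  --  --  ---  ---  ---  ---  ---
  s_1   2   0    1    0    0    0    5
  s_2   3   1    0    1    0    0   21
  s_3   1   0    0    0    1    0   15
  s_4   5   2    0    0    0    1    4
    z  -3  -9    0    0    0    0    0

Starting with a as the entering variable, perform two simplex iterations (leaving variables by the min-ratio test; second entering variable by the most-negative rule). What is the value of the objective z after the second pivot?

Ratio test on column a — row 1: 5/2 = 5/2; row 2: 21/3 = 7; row 3: 15/1 = 15; row 4: 4/5 = 4/5. Minimum is 4/5 at row 4 (s_4 leaves); pivot element 5.
Pivot on row 4; the z-row RHS becomes 0 − (-3)·(4/5) = 12/5.
Next entering variable (most negative z-row entry -39/5): b.
Ratio test on column b — row 1: entry -4/5 ≤ 0; row 2: entry -1/5 ≤ 0; row 3: entry -2/5 ≤ 0; row 4: (4/5)/(2/5) = 2. Minimum is 2 at row 4 (a leaves); pivot element 2/5.
After the second pivot the z-row RHS is 12/5 − (-39/5)·2 = 18.

18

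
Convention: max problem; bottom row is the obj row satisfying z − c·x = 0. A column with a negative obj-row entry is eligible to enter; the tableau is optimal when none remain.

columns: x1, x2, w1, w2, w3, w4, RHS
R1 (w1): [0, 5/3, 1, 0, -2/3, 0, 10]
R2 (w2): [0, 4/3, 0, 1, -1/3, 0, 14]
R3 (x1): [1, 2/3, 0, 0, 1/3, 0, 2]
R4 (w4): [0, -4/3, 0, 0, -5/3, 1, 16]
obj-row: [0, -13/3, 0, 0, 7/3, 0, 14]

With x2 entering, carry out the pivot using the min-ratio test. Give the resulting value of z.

27

Ratio test on column x2 — row 1: 10/(5/3) = 6; row 2: 14/(4/3) = 21/2; row 3: 2/(2/3) = 3; row 4: entry -4/3 ≤ 0. Minimum is 3 at row 3 (x1 leaves); pivot element 2/3.
Pivot on row 3; the obj-row RHS becomes 14 − (-13/3)·3 = 27.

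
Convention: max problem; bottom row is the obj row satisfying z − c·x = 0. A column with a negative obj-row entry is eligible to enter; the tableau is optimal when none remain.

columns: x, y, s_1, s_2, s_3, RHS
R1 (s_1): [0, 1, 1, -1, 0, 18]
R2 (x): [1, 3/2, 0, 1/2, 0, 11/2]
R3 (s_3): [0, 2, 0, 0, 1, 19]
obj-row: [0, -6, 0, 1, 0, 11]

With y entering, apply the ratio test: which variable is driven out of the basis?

Column y entries and ratios — s_1: 18/1 = 18; x: (11/2)/(3/2) = 11/3; s_3: 19/2 = 19/2.
Smallest ratio is 11/3 in the row of x, so x leaves.

x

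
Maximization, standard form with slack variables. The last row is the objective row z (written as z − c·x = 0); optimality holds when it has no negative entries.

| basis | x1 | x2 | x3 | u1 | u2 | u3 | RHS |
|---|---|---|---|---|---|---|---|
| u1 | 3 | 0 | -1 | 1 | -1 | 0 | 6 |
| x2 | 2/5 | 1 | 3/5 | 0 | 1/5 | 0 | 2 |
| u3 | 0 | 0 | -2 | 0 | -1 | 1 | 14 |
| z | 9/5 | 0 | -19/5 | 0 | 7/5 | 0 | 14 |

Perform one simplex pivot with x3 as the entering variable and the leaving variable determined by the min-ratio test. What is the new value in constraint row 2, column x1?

Ratio test on column x3 — row 1: entry -1 ≤ 0; row 2: 2/(3/5) = 10/3; row 3: entry -2 ≤ 0. Minimum is 10/3 at row 2 (x2 leaves); pivot element 3/5.
Divide row 2 by 3/5; eliminate column x3 from the other rows.
In the new row 2, the x1 entry is the old entry divided by the pivot: (2/5)/(3/5) = 2/3.

2/3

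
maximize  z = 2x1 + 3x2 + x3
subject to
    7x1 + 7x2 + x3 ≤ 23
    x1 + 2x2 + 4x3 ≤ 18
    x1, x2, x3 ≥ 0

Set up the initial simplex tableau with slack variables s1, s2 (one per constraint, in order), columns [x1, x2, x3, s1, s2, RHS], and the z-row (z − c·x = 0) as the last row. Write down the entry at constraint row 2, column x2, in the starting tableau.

2

Constraint 2 has coefficient 2 on x2.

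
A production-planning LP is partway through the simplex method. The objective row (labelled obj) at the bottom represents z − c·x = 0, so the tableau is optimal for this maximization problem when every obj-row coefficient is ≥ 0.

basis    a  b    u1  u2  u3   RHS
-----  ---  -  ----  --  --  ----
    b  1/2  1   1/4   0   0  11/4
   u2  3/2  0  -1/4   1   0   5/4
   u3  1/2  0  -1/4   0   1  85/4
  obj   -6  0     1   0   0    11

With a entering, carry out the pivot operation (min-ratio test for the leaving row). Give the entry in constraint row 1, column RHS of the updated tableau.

Ratio test on column a — row 1: (11/4)/(1/2) = 11/2; row 2: (5/4)/(3/2) = 5/6; row 3: (85/4)/(1/2) = 85/2. Minimum is 5/6 at row 2 (u2 leaves); pivot element 3/2.
Divide row 2 by 3/2; eliminate column a from the other rows.
Row 1 update in column RHS: 11/4 − (1/2)·(5/6) = 7/3.

7/3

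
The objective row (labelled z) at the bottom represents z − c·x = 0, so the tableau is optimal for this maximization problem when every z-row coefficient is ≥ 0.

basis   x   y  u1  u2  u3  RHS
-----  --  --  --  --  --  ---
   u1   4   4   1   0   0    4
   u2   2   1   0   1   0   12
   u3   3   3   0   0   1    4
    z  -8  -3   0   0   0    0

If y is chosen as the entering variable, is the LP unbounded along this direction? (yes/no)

no

Column y has positive entries in row(s) 1, 2, 3, so the ratio test bounds it — not unbounded.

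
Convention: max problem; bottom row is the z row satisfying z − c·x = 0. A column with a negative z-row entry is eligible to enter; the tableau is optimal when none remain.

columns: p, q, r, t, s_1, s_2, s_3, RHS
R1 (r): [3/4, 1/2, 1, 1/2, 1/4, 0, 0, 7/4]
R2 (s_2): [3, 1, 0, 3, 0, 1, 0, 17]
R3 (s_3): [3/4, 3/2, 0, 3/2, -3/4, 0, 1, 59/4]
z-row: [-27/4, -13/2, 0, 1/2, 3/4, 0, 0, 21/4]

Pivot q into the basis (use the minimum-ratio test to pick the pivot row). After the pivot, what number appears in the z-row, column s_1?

Ratio test on column q — row 1: (7/4)/(1/2) = 7/2; row 2: 17/1 = 17; row 3: (59/4)/(3/2) = 59/6. Minimum is 7/2 at row 1 (r leaves); pivot element 1/2.
Divide row 1 by 1/2; eliminate column q from the other rows.
z-row update in column s_1: 3/4 − (-13/2)·(1/2) = 4.

4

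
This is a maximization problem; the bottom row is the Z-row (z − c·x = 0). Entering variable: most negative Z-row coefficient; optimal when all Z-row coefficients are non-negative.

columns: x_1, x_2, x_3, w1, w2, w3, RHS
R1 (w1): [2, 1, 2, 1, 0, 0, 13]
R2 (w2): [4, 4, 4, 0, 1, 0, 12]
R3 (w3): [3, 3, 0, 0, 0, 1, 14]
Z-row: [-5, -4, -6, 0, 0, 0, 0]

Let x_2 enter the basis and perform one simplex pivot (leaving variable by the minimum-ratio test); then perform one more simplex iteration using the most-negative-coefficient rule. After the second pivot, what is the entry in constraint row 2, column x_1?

Ratio test on column x_2 — row 1: 13/1 = 13; row 2: 12/4 = 3; row 3: 14/3 = 14/3. Minimum is 3 at row 2 (w2 leaves); pivot element 4.
Divide row 2 by 4; eliminate column x_2 from the other rows.
Second iteration: most negative Z-row entry is -2 in column x_3, so x_3 enters.
Ratio test on column x_3 — row 1: 10/1 = 10; row 2: 3/1 = 3; row 3: entry -3 ≤ 0. Minimum is 3 at row 2 (x_2 leaves); pivot element 1.
Divide row 2 by 1; eliminate column x_3 from the other rows.
After both pivots, the entry at constraint row 2, column x_1 is 1.

1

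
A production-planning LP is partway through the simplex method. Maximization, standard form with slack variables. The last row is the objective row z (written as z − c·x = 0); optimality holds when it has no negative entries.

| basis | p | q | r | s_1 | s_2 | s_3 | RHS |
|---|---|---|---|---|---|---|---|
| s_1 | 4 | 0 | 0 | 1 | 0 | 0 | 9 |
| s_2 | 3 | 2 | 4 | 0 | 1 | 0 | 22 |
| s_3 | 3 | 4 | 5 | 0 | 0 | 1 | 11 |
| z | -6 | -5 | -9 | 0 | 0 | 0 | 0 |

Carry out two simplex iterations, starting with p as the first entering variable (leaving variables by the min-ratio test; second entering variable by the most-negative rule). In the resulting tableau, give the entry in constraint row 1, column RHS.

Ratio test on column p — row 1: 9/4 = 9/4; row 2: 22/3 = 22/3; row 3: 11/3 = 11/3. Minimum is 9/4 at row 1 (s_1 leaves); pivot element 4.
Divide row 1 by 4; eliminate column p from the other rows.
Second iteration: most negative z-row entry is -9 in column r, so r enters.
Ratio test on column r — row 1: entry 0 ≤ 0; row 2: (61/4)/4 = 61/16; row 3: (17/4)/5 = 17/20. Minimum is 17/20 at row 3 (s_3 leaves); pivot element 5.
Divide row 3 by 5; eliminate column r from the other rows.
After both pivots, the entry at constraint row 1, column RHS is 9/4.

9/4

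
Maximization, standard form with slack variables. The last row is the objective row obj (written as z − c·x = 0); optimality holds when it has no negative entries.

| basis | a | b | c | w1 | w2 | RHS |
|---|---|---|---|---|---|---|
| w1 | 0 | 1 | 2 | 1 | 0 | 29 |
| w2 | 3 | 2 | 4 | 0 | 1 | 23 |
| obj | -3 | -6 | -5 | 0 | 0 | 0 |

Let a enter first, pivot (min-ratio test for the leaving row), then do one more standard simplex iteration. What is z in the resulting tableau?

69

Ratio test on column a — row 1: entry 0 ≤ 0; row 2: 23/3 = 23/3. Minimum is 23/3 at row 2 (w2 leaves); pivot element 3.
Pivot on row 2; the obj-row RHS becomes 0 − (-3)·(23/3) = 23.
Next entering variable (most negative obj-row entry -4): b.
Ratio test on column b — row 1: 29/1 = 29; row 2: (23/3)/(2/3) = 23/2. Minimum is 23/2 at row 2 (a leaves); pivot element 2/3.
After the second pivot the obj-row RHS is 23 − (-4)·(23/2) = 69.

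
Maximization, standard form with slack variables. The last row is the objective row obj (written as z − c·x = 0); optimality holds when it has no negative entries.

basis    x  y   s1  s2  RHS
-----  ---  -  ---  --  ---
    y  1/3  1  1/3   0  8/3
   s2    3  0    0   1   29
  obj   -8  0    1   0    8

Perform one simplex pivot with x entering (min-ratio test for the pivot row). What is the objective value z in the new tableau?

72

Ratio test on column x — row 1: (8/3)/(1/3) = 8; row 2: 29/3 = 29/3. Minimum is 8 at row 1 (y leaves); pivot element 1/3.
Pivot on row 1; the obj-row RHS becomes 8 − (-8)·8 = 72.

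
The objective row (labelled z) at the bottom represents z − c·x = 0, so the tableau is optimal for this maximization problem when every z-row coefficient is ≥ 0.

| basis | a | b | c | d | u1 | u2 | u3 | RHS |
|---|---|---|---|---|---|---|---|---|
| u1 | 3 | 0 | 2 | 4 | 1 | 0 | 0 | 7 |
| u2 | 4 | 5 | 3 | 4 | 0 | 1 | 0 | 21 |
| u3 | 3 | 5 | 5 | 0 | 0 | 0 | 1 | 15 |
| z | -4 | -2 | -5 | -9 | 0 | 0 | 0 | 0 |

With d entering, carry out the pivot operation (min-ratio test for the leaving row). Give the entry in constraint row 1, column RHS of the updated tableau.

7/4

Ratio test on column d — row 1: 7/4 = 7/4; row 2: 21/4 = 21/4; row 3: entry 0 ≤ 0. Minimum is 7/4 at row 1 (u1 leaves); pivot element 4.
Divide row 1 by 4; eliminate column d from the other rows.
In the new row 1, the RHS entry is the old entry divided by the pivot: 7/4 = 7/4.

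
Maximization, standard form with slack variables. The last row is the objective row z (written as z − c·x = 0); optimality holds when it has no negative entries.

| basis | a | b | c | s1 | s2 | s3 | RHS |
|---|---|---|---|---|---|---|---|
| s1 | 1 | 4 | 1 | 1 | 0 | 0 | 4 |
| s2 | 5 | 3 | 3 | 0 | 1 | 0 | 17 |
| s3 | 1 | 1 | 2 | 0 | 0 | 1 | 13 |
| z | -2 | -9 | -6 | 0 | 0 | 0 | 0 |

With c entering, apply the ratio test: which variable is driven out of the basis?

Column c entries and ratios — s1: 4/1 = 4; s2: 17/3 = 17/3; s3: 13/2 = 13/2.
Smallest ratio is 4 in the row of s1, so s1 leaves.

s1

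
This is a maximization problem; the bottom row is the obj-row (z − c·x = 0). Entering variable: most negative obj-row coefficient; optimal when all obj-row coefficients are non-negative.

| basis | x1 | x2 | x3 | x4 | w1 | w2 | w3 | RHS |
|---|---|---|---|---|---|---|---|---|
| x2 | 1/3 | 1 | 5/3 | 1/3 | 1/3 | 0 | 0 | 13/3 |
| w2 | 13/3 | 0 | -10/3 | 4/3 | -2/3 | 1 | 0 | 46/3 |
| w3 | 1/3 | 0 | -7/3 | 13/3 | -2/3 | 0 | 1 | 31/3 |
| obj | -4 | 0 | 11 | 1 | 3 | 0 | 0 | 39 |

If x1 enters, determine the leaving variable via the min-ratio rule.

w2

Column x1 entries and ratios — x2: (13/3)/(1/3) = 13; w2: (46/3)/(13/3) = 46/13; w3: (31/3)/(1/3) = 31.
Smallest ratio is 46/13 in the row of w2, so w2 leaves.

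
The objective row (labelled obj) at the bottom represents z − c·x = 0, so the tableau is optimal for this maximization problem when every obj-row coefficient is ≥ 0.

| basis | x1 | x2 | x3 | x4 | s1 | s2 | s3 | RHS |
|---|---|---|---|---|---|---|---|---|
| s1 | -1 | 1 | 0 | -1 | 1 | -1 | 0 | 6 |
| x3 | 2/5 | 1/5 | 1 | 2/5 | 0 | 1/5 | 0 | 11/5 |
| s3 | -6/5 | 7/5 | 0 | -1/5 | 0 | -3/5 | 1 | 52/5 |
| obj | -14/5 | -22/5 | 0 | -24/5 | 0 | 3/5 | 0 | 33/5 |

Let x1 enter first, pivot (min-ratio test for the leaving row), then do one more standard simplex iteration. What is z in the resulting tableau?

45

Ratio test on column x1 — row 1: entry -1 ≤ 0; row 2: (11/5)/(2/5) = 11/2; row 3: entry -6/5 ≤ 0. Minimum is 11/2 at row 2 (x3 leaves); pivot element 2/5.
Pivot on row 2; the obj-row RHS becomes 33/5 − (-14/5)·(11/2) = 22.
Next entering variable (most negative obj-row entry -3): x2.
Ratio test on column x2 — row 1: (23/2)/(3/2) = 23/3; row 2: (11/2)/(1/2) = 11; row 3: 17/2 = 17/2. Minimum is 23/3 at row 1 (s1 leaves); pivot element 3/2.
After the second pivot the obj-row RHS is 22 − (-3)·(23/3) = 45.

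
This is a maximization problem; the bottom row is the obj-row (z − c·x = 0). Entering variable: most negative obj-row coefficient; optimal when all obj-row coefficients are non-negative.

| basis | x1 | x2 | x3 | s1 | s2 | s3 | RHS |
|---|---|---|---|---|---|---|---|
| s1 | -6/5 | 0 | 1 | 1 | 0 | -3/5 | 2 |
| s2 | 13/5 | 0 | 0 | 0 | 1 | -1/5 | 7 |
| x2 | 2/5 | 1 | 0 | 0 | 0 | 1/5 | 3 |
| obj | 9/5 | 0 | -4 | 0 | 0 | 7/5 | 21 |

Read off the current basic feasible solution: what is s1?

2

s1 is basic (row 1); its value is the RHS of that row, 2.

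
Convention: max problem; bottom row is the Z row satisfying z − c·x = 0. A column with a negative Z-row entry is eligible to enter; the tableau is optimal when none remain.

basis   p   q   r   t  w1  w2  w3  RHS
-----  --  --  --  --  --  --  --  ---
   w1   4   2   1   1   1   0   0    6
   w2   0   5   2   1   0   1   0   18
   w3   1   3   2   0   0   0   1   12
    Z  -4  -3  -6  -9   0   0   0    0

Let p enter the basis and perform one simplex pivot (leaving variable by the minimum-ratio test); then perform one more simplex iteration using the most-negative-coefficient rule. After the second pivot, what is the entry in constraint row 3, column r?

2

Ratio test on column p — row 1: 6/4 = 3/2; row 2: entry 0 ≤ 0; row 3: 12/1 = 12. Minimum is 3/2 at row 1 (w1 leaves); pivot element 4.
Divide row 1 by 4; eliminate column p from the other rows.
Second iteration: most negative Z-row entry is -8 in column t, so t enters.
Ratio test on column t — row 1: (3/2)/(1/4) = 6; row 2: 18/1 = 18; row 3: entry -1/4 ≤ 0. Minimum is 6 at row 1 (p leaves); pivot element 1/4.
Divide row 1 by 1/4; eliminate column t from the other rows.
After both pivots, the entry at constraint row 3, column r is 2.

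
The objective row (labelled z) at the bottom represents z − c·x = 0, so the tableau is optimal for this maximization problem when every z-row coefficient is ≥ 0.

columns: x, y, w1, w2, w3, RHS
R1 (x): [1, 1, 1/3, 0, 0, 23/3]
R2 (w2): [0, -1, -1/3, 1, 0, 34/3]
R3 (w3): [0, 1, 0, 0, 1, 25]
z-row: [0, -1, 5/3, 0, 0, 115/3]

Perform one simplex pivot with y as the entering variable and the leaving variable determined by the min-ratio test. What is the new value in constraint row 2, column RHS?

Ratio test on column y — row 1: (23/3)/1 = 23/3; row 2: entry -1 ≤ 0; row 3: 25/1 = 25. Minimum is 23/3 at row 1 (x leaves); pivot element 1.
Divide row 1 by 1; eliminate column y from the other rows.
Row 2 update in column RHS: 34/3 − (-1)·(23/3) = 19.

19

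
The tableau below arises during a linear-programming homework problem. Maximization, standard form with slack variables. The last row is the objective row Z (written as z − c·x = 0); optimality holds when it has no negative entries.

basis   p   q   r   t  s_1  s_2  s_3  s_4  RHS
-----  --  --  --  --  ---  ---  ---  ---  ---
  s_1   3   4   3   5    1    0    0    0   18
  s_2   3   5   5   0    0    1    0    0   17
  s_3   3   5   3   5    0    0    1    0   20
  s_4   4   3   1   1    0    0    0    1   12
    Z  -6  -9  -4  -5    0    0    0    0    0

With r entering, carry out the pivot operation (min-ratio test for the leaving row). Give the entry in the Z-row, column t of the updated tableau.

Ratio test on column r — row 1: 18/3 = 6; row 2: 17/5 = 17/5; row 3: 20/3 = 20/3; row 4: 12/1 = 12. Minimum is 17/5 at row 2 (s_2 leaves); pivot element 5.
Divide row 2 by 5; eliminate column r from the other rows.
Z-row update in column t: -5 − (-4)·0 = -5.

-5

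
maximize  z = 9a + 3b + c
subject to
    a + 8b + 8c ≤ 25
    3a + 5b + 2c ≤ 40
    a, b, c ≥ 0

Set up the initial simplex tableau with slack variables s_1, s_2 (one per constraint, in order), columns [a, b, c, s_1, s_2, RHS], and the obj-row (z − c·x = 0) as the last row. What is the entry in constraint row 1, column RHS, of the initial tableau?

25

The RHS of constraint 1 is b_1 = 25.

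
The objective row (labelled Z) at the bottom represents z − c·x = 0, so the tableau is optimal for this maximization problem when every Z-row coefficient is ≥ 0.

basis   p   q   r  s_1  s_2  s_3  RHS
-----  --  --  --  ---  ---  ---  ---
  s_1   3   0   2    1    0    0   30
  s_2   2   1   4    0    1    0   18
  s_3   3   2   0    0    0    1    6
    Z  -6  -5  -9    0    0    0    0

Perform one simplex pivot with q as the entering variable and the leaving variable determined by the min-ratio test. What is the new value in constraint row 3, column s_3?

1/2

Ratio test on column q — row 1: entry 0 ≤ 0; row 2: 18/1 = 18; row 3: 6/2 = 3. Minimum is 3 at row 3 (s_3 leaves); pivot element 2.
Divide row 3 by 2; eliminate column q from the other rows.
In the new row 3, the s_3 entry is the old entry divided by the pivot: 1/2 = 1/2.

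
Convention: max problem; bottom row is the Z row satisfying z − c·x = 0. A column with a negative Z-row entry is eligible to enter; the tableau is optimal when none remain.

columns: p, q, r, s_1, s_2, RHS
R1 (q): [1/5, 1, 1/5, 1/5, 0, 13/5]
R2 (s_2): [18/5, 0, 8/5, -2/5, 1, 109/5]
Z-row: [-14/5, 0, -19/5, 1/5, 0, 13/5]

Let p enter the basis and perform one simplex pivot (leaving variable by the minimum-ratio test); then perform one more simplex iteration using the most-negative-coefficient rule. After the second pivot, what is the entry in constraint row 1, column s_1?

2

Ratio test on column p — row 1: (13/5)/(1/5) = 13; row 2: (109/5)/(18/5) = 109/18. Minimum is 109/18 at row 2 (s_2 leaves); pivot element 18/5.
Divide row 2 by 18/5; eliminate column p from the other rows.
Second iteration: most negative Z-row entry is -23/9 in column r, so r enters.
Ratio test on column r — row 1: (25/18)/(1/9) = 25/2; row 2: (109/18)/(4/9) = 109/8. Minimum is 25/2 at row 1 (q leaves); pivot element 1/9.
Divide row 1 by 1/9; eliminate column r from the other rows.
After both pivots, the entry at constraint row 1, column s_1 is 2.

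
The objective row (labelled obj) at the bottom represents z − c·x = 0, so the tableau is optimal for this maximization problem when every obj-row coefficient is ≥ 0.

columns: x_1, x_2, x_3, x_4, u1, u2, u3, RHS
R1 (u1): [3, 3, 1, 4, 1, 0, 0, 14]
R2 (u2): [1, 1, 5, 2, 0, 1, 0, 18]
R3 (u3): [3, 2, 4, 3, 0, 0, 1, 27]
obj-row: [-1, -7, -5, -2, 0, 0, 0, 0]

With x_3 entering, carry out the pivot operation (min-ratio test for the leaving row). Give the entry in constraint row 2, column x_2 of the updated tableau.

Ratio test on column x_3 — row 1: 14/1 = 14; row 2: 18/5 = 18/5; row 3: 27/4 = 27/4. Minimum is 18/5 at row 2 (u2 leaves); pivot element 5.
Divide row 2 by 5; eliminate column x_3 from the other rows.
In the new row 2, the x_2 entry is the old entry divided by the pivot: 1/5 = 1/5.

1/5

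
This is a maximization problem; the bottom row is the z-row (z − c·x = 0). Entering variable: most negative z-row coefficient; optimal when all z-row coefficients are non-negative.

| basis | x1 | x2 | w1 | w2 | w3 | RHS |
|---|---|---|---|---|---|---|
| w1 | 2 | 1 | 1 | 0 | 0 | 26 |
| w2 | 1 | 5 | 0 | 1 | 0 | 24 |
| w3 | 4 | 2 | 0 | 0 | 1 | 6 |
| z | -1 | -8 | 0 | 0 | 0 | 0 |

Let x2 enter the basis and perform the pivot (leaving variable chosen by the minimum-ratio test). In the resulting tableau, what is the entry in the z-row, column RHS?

24

Ratio test on column x2 — row 1: 26/1 = 26; row 2: 24/5 = 24/5; row 3: 6/2 = 3. Minimum is 3 at row 3 (w3 leaves); pivot element 2.
Divide row 3 by 2; eliminate column x2 from the other rows.
z-row update in column RHS: 0 − (-8)·3 = 24.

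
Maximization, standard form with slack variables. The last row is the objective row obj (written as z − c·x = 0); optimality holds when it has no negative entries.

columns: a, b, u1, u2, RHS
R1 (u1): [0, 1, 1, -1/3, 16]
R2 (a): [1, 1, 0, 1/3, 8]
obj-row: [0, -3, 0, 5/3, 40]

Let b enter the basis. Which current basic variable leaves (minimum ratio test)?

a

Column b entries and ratios — u1: 16/1 = 16; a: 8/1 = 8.
Smallest ratio is 8 in the row of a, so a leaves.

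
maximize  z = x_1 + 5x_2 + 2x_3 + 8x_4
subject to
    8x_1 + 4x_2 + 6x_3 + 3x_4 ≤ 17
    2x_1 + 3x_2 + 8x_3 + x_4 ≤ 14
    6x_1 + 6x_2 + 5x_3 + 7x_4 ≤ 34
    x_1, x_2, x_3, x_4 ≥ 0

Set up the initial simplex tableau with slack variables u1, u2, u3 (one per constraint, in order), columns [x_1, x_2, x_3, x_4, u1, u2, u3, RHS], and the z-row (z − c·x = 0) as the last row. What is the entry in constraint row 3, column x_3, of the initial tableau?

5

Constraint 3 has coefficient 5 on x_3.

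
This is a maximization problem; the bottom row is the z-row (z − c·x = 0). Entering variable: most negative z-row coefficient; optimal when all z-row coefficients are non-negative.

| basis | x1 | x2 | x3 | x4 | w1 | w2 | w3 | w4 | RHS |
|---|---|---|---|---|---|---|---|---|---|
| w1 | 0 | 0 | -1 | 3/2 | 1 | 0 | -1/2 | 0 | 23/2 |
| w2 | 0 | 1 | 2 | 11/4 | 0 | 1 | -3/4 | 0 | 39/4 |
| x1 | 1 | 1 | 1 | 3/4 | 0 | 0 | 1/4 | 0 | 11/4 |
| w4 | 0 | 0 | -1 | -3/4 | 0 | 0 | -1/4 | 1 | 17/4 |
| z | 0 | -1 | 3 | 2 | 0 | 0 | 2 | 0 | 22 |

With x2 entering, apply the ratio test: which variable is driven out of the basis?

x1

Column x2 entries and ratios — w1: 0 ≤ 0, skip; w2: (39/4)/1 = 39/4; x1: (11/4)/1 = 11/4; w4: 0 ≤ 0, skip.
Smallest ratio is 11/4 in the row of x1, so x1 leaves.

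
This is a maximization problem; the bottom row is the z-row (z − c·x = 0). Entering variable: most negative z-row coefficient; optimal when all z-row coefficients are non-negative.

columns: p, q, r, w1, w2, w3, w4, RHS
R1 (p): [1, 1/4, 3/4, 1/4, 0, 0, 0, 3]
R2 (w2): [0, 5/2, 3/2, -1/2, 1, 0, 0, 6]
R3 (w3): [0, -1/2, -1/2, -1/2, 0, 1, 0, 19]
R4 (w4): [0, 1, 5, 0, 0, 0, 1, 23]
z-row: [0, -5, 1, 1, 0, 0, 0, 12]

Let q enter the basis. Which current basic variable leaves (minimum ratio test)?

w2

Column q entries and ratios — p: 3/(1/4) = 12; w2: 6/(5/2) = 12/5; w3: -1/2 ≤ 0, skip; w4: 23/1 = 23.
Smallest ratio is 12/5 in the row of w2, so w2 leaves.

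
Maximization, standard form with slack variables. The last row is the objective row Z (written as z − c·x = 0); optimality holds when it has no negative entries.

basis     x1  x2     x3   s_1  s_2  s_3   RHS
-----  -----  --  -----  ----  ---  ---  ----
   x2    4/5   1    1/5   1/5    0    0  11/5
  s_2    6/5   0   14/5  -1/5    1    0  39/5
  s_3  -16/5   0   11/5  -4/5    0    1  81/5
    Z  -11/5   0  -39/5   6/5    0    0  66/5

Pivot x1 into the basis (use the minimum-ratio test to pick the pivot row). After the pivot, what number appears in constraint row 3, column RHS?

Ratio test on column x1 — row 1: (11/5)/(4/5) = 11/4; row 2: (39/5)/(6/5) = 13/2; row 3: entry -16/5 ≤ 0. Minimum is 11/4 at row 1 (x2 leaves); pivot element 4/5.
Divide row 1 by 4/5; eliminate column x1 from the other rows.
Row 3 update in column RHS: 81/5 − (-16/5)·(11/4) = 25.

25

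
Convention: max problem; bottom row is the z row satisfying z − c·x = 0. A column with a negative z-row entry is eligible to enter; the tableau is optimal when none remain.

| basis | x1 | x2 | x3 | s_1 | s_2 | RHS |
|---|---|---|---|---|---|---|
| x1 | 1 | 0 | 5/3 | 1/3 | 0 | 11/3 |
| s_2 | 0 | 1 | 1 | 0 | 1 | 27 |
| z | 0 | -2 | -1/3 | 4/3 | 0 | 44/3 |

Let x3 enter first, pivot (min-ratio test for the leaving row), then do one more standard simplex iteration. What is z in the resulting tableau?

Ratio test on column x3 — row 1: (11/3)/(5/3) = 11/5; row 2: 27/1 = 27. Minimum is 11/5 at row 1 (x1 leaves); pivot element 5/3.
Pivot on row 1; the z-row RHS becomes 44/3 − (-1/3)·(11/5) = 77/5.
Next entering variable (most negative z-row entry -2): x2.
Ratio test on column x2 — row 1: entry 0 ≤ 0; row 2: (124/5)/1 = 124/5. Minimum is 124/5 at row 2 (s_2 leaves); pivot element 1.
After the second pivot the z-row RHS is 77/5 − (-2)·(124/5) = 65.

65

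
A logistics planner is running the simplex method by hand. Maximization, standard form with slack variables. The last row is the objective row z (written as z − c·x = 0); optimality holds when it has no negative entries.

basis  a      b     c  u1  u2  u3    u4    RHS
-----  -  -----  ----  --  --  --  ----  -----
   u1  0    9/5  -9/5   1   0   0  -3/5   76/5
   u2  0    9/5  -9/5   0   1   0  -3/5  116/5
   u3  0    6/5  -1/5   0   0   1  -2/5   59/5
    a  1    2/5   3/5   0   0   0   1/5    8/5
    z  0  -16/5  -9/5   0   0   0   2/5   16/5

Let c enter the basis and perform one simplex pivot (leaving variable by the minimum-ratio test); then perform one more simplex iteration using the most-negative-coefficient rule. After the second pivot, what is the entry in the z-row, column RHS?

16

Ratio test on column c — row 1: entry -9/5 ≤ 0; row 2: entry -9/5 ≤ 0; row 3: entry -1/5 ≤ 0; row 4: (8/5)/(3/5) = 8/3. Minimum is 8/3 at row 4 (a leaves); pivot element 3/5.
Divide row 4 by 3/5; eliminate column c from the other rows.
Second iteration: most negative z-row entry is -2 in column b, so b enters.
Ratio test on column b — row 1: 20/3 = 20/3; row 2: 28/3 = 28/3; row 3: (37/3)/(4/3) = 37/4; row 4: (8/3)/(2/3) = 4. Minimum is 4 at row 4 (c leaves); pivot element 2/3.
Divide row 4 by 2/3; eliminate column b from the other rows.
After both pivots, the entry at the z-row, column RHS is 16.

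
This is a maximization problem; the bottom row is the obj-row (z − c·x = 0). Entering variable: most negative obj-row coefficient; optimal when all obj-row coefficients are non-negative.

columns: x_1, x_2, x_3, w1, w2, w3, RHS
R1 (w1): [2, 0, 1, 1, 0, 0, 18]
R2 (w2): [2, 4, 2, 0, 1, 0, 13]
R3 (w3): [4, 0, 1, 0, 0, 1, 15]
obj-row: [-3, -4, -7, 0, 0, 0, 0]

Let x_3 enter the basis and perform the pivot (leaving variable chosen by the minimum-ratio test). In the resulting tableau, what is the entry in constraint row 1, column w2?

-1/2

Ratio test on column x_3 — row 1: 18/1 = 18; row 2: 13/2 = 13/2; row 3: 15/1 = 15. Minimum is 13/2 at row 2 (w2 leaves); pivot element 2.
Divide row 2 by 2; eliminate column x_3 from the other rows.
Row 1 update in column w2: 0 − 1·(1/2) = -1/2.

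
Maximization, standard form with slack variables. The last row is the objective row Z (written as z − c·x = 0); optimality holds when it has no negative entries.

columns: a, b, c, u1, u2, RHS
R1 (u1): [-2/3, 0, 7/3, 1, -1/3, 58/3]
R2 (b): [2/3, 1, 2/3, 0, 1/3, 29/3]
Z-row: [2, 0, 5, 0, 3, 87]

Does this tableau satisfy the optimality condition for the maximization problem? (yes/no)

Every Z-row coefficient is ≥ 0, so the tableau is optimal.

yes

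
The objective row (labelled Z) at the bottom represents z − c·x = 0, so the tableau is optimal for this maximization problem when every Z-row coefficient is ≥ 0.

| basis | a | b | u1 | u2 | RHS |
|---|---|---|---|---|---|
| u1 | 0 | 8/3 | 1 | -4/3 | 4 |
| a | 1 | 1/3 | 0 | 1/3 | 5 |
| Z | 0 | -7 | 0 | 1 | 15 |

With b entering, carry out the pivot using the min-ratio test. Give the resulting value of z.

Ratio test on column b — row 1: 4/(8/3) = 3/2; row 2: 5/(1/3) = 15. Minimum is 3/2 at row 1 (u1 leaves); pivot element 8/3.
Pivot on row 1; the Z-row RHS becomes 15 − (-7)·(3/2) = 51/2.

51/2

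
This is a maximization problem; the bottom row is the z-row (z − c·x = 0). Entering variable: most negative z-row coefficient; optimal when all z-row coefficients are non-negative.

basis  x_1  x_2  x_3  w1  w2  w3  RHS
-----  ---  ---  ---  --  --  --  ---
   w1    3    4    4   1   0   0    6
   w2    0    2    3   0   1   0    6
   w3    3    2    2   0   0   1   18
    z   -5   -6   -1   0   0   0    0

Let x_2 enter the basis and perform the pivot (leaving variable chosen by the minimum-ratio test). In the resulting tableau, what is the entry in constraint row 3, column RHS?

15

Ratio test on column x_2 — row 1: 6/4 = 3/2; row 2: 6/2 = 3; row 3: 18/2 = 9. Minimum is 3/2 at row 1 (w1 leaves); pivot element 4.
Divide row 1 by 4; eliminate column x_2 from the other rows.
Row 3 update in column RHS: 18 − 2·(3/2) = 15.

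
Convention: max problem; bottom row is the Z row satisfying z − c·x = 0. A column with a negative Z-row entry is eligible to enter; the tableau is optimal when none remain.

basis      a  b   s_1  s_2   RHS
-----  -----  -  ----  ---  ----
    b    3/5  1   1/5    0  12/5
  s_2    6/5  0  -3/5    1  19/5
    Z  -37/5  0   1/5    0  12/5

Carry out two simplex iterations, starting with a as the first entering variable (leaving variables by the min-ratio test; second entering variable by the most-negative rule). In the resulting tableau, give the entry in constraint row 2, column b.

1

Ratio test on column a — row 1: (12/5)/(3/5) = 4; row 2: (19/5)/(6/5) = 19/6. Minimum is 19/6 at row 2 (s_2 leaves); pivot element 6/5.
Divide row 2 by 6/5; eliminate column a from the other rows.
Second iteration: most negative Z-row entry is -7/2 in column s_1, so s_1 enters.
Ratio test on column s_1 — row 1: (1/2)/(1/2) = 1; row 2: entry -1/2 ≤ 0. Minimum is 1 at row 1 (b leaves); pivot element 1/2.
Divide row 1 by 1/2; eliminate column s_1 from the other rows.
After both pivots, the entry at constraint row 2, column b is 1.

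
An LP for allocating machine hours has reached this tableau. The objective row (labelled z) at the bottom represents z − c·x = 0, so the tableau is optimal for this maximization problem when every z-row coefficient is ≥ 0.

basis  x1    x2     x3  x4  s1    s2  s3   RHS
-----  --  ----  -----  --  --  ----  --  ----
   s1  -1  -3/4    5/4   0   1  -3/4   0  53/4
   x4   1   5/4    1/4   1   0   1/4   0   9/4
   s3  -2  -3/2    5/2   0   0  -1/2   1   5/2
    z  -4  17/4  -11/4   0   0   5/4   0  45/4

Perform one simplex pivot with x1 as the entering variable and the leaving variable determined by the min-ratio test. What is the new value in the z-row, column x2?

Ratio test on column x1 — row 1: entry -1 ≤ 0; row 2: (9/4)/1 = 9/4; row 3: entry -2 ≤ 0. Minimum is 9/4 at row 2 (x4 leaves); pivot element 1.
Divide row 2 by 1; eliminate column x1 from the other rows.
z-row update in column x2: 17/4 − (-4)·(5/4) = 37/4.

37/4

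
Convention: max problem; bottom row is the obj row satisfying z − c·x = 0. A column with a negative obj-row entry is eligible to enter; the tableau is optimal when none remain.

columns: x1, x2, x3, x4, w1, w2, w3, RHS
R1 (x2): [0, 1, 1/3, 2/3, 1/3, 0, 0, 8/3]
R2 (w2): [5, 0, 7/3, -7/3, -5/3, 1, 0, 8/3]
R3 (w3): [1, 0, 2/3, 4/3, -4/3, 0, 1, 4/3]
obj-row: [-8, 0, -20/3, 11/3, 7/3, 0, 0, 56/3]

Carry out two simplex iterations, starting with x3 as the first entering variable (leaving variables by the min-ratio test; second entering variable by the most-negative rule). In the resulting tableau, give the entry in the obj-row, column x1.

Ratio test on column x3 — row 1: (8/3)/(1/3) = 8; row 2: (8/3)/(7/3) = 8/7; row 3: (4/3)/(2/3) = 2. Minimum is 8/7 at row 2 (w2 leaves); pivot element 7/3.
Divide row 2 by 7/3; eliminate column x3 from the other rows.
Second iteration: most negative obj-row entry is -3 in column x4, so x4 enters.
Ratio test on column x4 — row 1: (16/7)/1 = 16/7; row 2: entry -1 ≤ 0; row 3: (4/7)/2 = 2/7. Minimum is 2/7 at row 3 (w3 leaves); pivot element 2.
Divide row 3 by 2; eliminate column x4 from the other rows.
After both pivots, the entry at the obj-row, column x1 is 79/14.

79/14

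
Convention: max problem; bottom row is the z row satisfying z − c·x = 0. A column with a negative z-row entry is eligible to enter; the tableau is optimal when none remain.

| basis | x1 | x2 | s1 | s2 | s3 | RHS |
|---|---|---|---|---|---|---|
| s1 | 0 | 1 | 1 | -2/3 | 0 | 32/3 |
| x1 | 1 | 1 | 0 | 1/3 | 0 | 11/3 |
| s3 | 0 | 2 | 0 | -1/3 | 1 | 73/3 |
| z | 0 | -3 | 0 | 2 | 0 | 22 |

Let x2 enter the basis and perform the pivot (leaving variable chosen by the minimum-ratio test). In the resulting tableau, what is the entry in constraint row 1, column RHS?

Ratio test on column x2 — row 1: (32/3)/1 = 32/3; row 2: (11/3)/1 = 11/3; row 3: (73/3)/2 = 73/6. Minimum is 11/3 at row 2 (x1 leaves); pivot element 1.
Divide row 2 by 1; eliminate column x2 from the other rows.
Row 1 update in column RHS: 32/3 − 1·(11/3) = 7.

7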